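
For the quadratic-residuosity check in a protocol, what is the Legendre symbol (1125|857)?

-1

Reduce the numerator: 1125 ≡ 268 (mod 857), so (1125|857) = (268|857).
Factor out 2: 268 = 2^2·67. Since 857 ≡ 1 (mod 8), (2|857) = +1, and (2|857)^2 = +1. Now have (67|857).
857 ≡ 1 (mod 4), so quadratic reciprocity gives (67|857) = (857|67). Reduce: 857 ≡ 53 (mod 67). Now have (53|67).
53 ≡ 1 (mod 4), so quadratic reciprocity gives (53|67) = (67|53). Reduce: 67 ≡ 14 (mod 53). Now have (14|53).
Factor out 2: 14 = 2·7. Since 53 ≡ 5 (mod 8), (2|53) = -1. Now have -(7|53).
53 ≡ 1 (mod 4), so quadratic reciprocity gives (7|53) = (53|7). Reduce: 53 ≡ 4 (mod 7). Now have -(4|7).
Factor out 2: 4 = 2^2. Since 7 ≡ 7 (mod 8), (2|7) = +1, and (2|7)^2 = +1. Now have -(1|7).
(1|7) = 1. Collecting the sign factors: -1.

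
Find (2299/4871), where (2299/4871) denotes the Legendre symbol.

-1

Both 2299 ≡ 3 and 4871 ≡ 3 (mod 4), so reciprocity gives (2299/4871) = -(4871/2299). Reduce: 4871 ≡ 273 (mod 2299). Now have -(273/2299).
273 ≡ 1 (mod 4), so quadratic reciprocity gives (273/2299) = (2299/273). Reduce: 2299 ≡ 115 (mod 273). Now have -(115/273).
273 ≡ 1 (mod 4), so quadratic reciprocity gives (115/273) = (273/115). Reduce: 273 ≡ 43 (mod 115). Now have -(43/115).
Both 43 ≡ 3 and 115 ≡ 3 (mod 4), so reciprocity gives (43/115) = -(115/43). Reduce: 115 ≡ 29 (mod 43). Now have (29/43).
29 ≡ 1 (mod 4), so quadratic reciprocity gives (29/43) = (43/29). Reduce: 43 ≡ 14 (mod 29). Now have (14/29).
Factor out 2: 14 = 2·7. Since 29 ≡ 5 (mod 8), (2/29) = -1. Now have -(7/29).
29 ≡ 1 (mod 4), so quadratic reciprocity gives (7/29) = (29/7). Reduce: 29 ≡ 1 (mod 7). Now have -(1/7).
(1/7) = 1. Collecting the sign factors: -1.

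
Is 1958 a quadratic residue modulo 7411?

yes

(1958/7411)
  = -(979/7411)    [7411 ≡ 3 mod 8 ⇒ (2/7411) = -1]
  = (7411/979)    [QR: both ≡ 3 mod 4, sign flips]
  = (558/979)    [7411 ≡ 558 mod 979]
  = -(279/979)    [979 ≡ 3 mod 8 ⇒ (2/979) = -1]
  = (979/279)    [QR: both ≡ 3 mod 4, sign flips]
  = (142/279)    [979 ≡ 142 mod 279]
  = (71/279)    [279 ≡ 7 mod 8 ⇒ (2/279) = +1]
  = -(279/71)    [QR: both ≡ 3 mod 4, sign flips]
  = -(66/71)    [279 ≡ 66 mod 71]
  = -(33/71)    [71 ≡ 7 mod 8 ⇒ (2/71) = +1]
  = -(71/33)    [QR: 33 ≡ 1 mod 4, sign kept]
  = -(5/33)    [71 ≡ 5 mod 33]
  = -(33/5)    [QR: 5 ≡ 1 mod 4, sign kept]
  = -(3/5)    [33 ≡ 3 mod 5]
  = -(5/3)    [QR: 5 ≡ 1 mod 4, sign kept]
  = -(2/3)    [5 ≡ 2 mod 3]
  = (1/3)    [3 ≡ 3 mod 8 ⇒ (2/3) = -1]
  = 1    [(1/3) = 1]
(1958/7411) = 1, and 7411 is prime, so 1958 is a quadratic residue mod 7411.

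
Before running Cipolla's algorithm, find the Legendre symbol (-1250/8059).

1

(-1250/8059)
  = (6809/8059)    [-1250 ≡ 6809 mod 8059]
  = (8059/6809)    [QR: 6809 ≡ 1 mod 4, sign kept]
  = (1250/6809)    [8059 ≡ 1250 mod 6809]
  = (625/6809)    [6809 ≡ 1 mod 8 ⇒ (2/6809) = +1]
  = (6809/625)    [QR: 625 ≡ 1 mod 4, sign kept]
  = (559/625)    [6809 ≡ 559 mod 625]
  = (625/559)    [QR: 625 ≡ 1 mod 4, sign kept]
  = (66/559)    [625 ≡ 66 mod 559]
  = (33/559)    [559 ≡ 7 mod 8 ⇒ (2/559) = +1]
  = (559/33)    [QR: 33 ≡ 1 mod 4, sign kept]
  = (31/33)    [559 ≡ 31 mod 33]
  = (33/31)    [QR: 33 ≡ 1 mod 4, sign kept]
  = (2/31)    [33 ≡ 2 mod 31]
  = (1/31)    [31 ≡ 7 mod 8 ⇒ (2/31) = +1]
  = 1    [(1/31) = 1]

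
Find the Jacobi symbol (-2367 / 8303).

1

Pull out -1: (-2367 / 8303) = (-1 / 8303)·(2367 / 8303). Since 8303 ≡ 3 (mod 4), (-1 / 8303) = -1. Now have -(2367 / 8303).
Both 2367 ≡ 3 and 8303 ≡ 3 (mod 4), so reciprocity gives (2367 / 8303) = -(8303 / 2367). Reduce: 8303 ≡ 1202 (mod 2367). Now have (1202 / 2367).
Factor out 2: 1202 = 2·601. Since 2367 ≡ 7 (mod 8), (2 / 2367) = +1. Now have (601 / 2367).
601 ≡ 1 (mod 4), so quadratic reciprocity gives (601 / 2367) = (2367 / 601). Reduce: 2367 ≡ 564 (mod 601). Now have (564 / 601).
Factor out 2: 564 = 2^2·141. Since 601 ≡ 1 (mod 8), (2 / 601) = +1, and (2 / 601)^2 = +1. Now have (141 / 601).
141 ≡ 1 (mod 4), so quadratic reciprocity gives (141 / 601) = (601 / 141). Reduce: 601 ≡ 37 (mod 141). Now have (37 / 141).
37 ≡ 1 (mod 4), so quadratic reciprocity gives (37 / 141) = (141 / 37). Reduce: 141 ≡ 30 (mod 37). Now have (30 / 37).
Factor out 2: 30 = 2·15. Since 37 ≡ 5 (mod 8), (2 / 37) = -1. Now have -(15 / 37).
37 ≡ 1 (mod 4), so quadratic reciprocity gives (15 / 37) = (37 / 15). Reduce: 37 ≡ 7 (mod 15). Now have -(7 / 15).
Both 7 ≡ 3 and 15 ≡ 3 (mod 4), so reciprocity gives (7 / 15) = -(15 / 7). Reduce: 15 ≡ 1 (mod 7). Now have (1 / 7).
(1 / 7) = 1. Collecting the sign factors: 1.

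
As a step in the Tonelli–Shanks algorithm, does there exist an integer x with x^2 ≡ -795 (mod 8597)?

Reduce the numerator: -795 ≡ 7802 (mod 8597), so (-795/8597) = (7802/8597).
Factor out 2: 7802 = 2·3901. Since 8597 ≡ 5 (mod 8), (2/8597) = -1. Now have -(3901/8597).
3901 ≡ 1 (mod 4), so quadratic reciprocity gives (3901/8597) = (8597/3901). Reduce: 8597 ≡ 795 (mod 3901). Now have -(795/3901).
3901 ≡ 1 (mod 4), so quadratic reciprocity gives (795/3901) = (3901/795). Reduce: 3901 ≡ 721 (mod 795). Now have -(721/795).
721 ≡ 1 (mod 4), so quadratic reciprocity gives (721/795) = (795/721). Reduce: 795 ≡ 74 (mod 721). Now have -(74/721).
Factor out 2: 74 = 2·37. Since 721 ≡ 1 (mod 8), (2/721) = +1. Now have -(37/721).
37 ≡ 1 (mod 4), so quadratic reciprocity gives (37/721) = (721/37). Reduce: 721 ≡ 18 (mod 37). Now have -(18/37).
Factor out 2: 18 = 2·9. Since 37 ≡ 5 (mod 8), (2/37) = -1. Now have (9/37).
9 ≡ 1 (mod 4), so quadratic reciprocity gives (9/37) = (37/9). Reduce: 37 ≡ 1 (mod 9). Now have (1/9).
(1/9) = 1. Collecting the sign factors: 1.
The Legendre symbol is 1, so x^2 ≡ -795 (mod 8597) has solution.

yes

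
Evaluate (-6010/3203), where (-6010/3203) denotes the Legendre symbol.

Pull out -1: (-6010/3203) = (-1/3203)·(6010/3203). Since 3203 ≡ 3 (mod 4), (-1/3203) = -1. Now have -(6010/3203).
Reduce the numerator: 6010 ≡ 2807 (mod 3203), so (6010/3203) = (2807/3203).
Both 2807 ≡ 3 and 3203 ≡ 3 (mod 4), so reciprocity gives (2807/3203) = -(3203/2807). Reduce: 3203 ≡ 396 (mod 2807). Now have (396/2807).
Factor out 2: 396 = 2^2·99. Since 2807 ≡ 7 (mod 8), (2/2807) = +1, and (2/2807)^2 = +1. Now have (99/2807).
Both 99 ≡ 3 and 2807 ≡ 3 (mod 4), so reciprocity gives (99/2807) = -(2807/99). Reduce: 2807 ≡ 35 (mod 99). Now have -(35/99).
Both 35 ≡ 3 and 99 ≡ 3 (mod 4), so reciprocity gives (35/99) = -(99/35). Reduce: 99 ≡ 29 (mod 35). Now have (29/35).
29 ≡ 1 (mod 4), so quadratic reciprocity gives (29/35) = (35/29). Reduce: 35 ≡ 6 (mod 29). Now have (6/29).
Factor out 2: 6 = 2·3. Since 29 ≡ 5 (mod 8), (2/29) = -1. Now have -(3/29).
29 ≡ 1 (mod 4), so quadratic reciprocity gives (3/29) = (29/3). Reduce: 29 ≡ 2 (mod 3). Now have -(2/3).
Factor out 2: 2 = 2. Since 3 ≡ 3 (mod 8), (2/3) = -1. Now have (1/3).
(1/3) = 1. Collecting the sign factors: 1.

1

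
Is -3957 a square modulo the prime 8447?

yes

(-3957|8447)
  = -(3957|8447)    [8447 ≡ 3 mod 4 ⇒ (-1|8447) = -1]
  = -(8447|3957)    [QR: 3957 ≡ 1 mod 4, sign kept]
  = -(533|3957)    [8447 ≡ 533 mod 3957]
  = -(3957|533)    [QR: 533 ≡ 1 mod 4, sign kept]
  = -(226|533)    [3957 ≡ 226 mod 533]
  = (113|533)    [533 ≡ 5 mod 8 ⇒ (2|533) = -1]
  = (533|113)    [QR: 113 ≡ 1 mod 4, sign kept]
  = (81|113)    [533 ≡ 81 mod 113]
  = (113|81)    [QR: 81 ≡ 1 mod 4, sign kept]
  = (32|81)    [113 ≡ 32 mod 81]
  = (1|81)    [81 ≡ 1 mod 8 ⇒ (2|81)^5 = +1]
  = 1    [(1|81) = 1]
The Legendre symbol is 1, so x^2 ≡ -3957 (mod 8447) has solution.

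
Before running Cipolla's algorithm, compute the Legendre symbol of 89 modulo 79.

Reduce the numerator: 89 ≡ 10 (mod 79), so (89|79) = (10|79).
Factor out 2: 10 = 2·5. Since 79 ≡ 7 (mod 8), (2|79) = +1. Now have (5|79).
5 ≡ 1 (mod 4), so quadratic reciprocity gives (5|79) = (79|5). Reduce: 79 ≡ 4 (mod 5). Now have (4|5).
Factor out 2: 4 = 2^2. Since 5 ≡ 5 (mod 8), (2|5) = -1, and (2|5)^2 = +1. Now have (1|5).
(1|5) = 1. Collecting the sign factors: 1.

1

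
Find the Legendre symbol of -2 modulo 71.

Reduce the numerator: -2 ≡ 69 (mod 71), so (-2/71) = (69/71).
69 ≡ 1 (mod 4), so quadratic reciprocity gives (69/71) = (71/69). Reduce: 71 ≡ 2 (mod 69). Now have (2/69).
Factor out 2: 2 = 2. Since 69 ≡ 5 (mod 8), (2/69) = -1. Now have -(1/69).
(1/69) = 1. Collecting the sign factors: -1.

-1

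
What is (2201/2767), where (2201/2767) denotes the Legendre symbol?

2201 ≡ 1 (mod 4), so quadratic reciprocity gives (2201/2767) = (2767/2201). Reduce: 2767 ≡ 566 (mod 2201). Now have (566/2201).
Factor out 2: 566 = 2·283. Since 2201 ≡ 1 (mod 8), (2/2201) = +1. Now have (283/2201).
2201 ≡ 1 (mod 4), so quadratic reciprocity gives (283/2201) = (2201/283). Reduce: 2201 ≡ 220 (mod 283). Now have (220/283).
Factor out 2: 220 = 2^2·55. Since 283 ≡ 3 (mod 8), (2/283) = -1, and (2/283)^2 = +1. Now have (55/283).
Both 55 ≡ 3 and 283 ≡ 3 (mod 4), so reciprocity gives (55/283) = -(283/55). Reduce: 283 ≡ 8 (mod 55). Now have -(8/55).
Factor out 2: 8 = 2^3. Since 55 ≡ 7 (mod 8), (2/55) = +1, and (2/55)^3 = +1. Now have -(1/55).
(1/55) = 1. Collecting the sign factors: -1.

-1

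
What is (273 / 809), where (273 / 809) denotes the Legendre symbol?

-1

(273 / 809)
  = (809 / 273)    [QR: 273 ≡ 1 mod 4, sign kept]
  = (263 / 273)    [809 ≡ 263 mod 273]
  = (273 / 263)    [QR: 273 ≡ 1 mod 4, sign kept]
  = (10 / 263)    [273 ≡ 10 mod 263]
  = (5 / 263)    [263 ≡ 7 mod 8 ⇒ (2 / 263) = +1]
  = (263 / 5)    [QR: 5 ≡ 1 mod 4, sign kept]
  = (3 / 5)    [263 ≡ 3 mod 5]
  = (5 / 3)    [QR: 5 ≡ 1 mod 4, sign kept]
  = (2 / 3)    [5 ≡ 2 mod 3]
  = -(1 / 3)    [3 ≡ 3 mod 8 ⇒ (2 / 3) = -1]
  = -1    [(1 / 3) = 1]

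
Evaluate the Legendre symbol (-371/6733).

1

(-371/6733)
  = (6362/6733)    [-371 ≡ 6362 mod 6733]
  = -(3181/6733)    [6733 ≡ 5 mod 8 ⇒ (2/6733) = -1]
  = -(6733/3181)    [QR: 3181 ≡ 1 mod 4, sign kept]
  = -(371/3181)    [6733 ≡ 371 mod 3181]
  = -(3181/371)    [QR: 3181 ≡ 1 mod 4, sign kept]
  = -(213/371)    [3181 ≡ 213 mod 371]
  = -(371/213)    [QR: 213 ≡ 1 mod 4, sign kept]
  = -(158/213)    [371 ≡ 158 mod 213]
  = (79/213)    [213 ≡ 5 mod 8 ⇒ (2/213) = -1]
  = (213/79)    [QR: 213 ≡ 1 mod 4, sign kept]
  = (55/79)    [213 ≡ 55 mod 79]
  = -(79/55)    [QR: both ≡ 3 mod 4, sign flips]
  = -(24/55)    [79 ≡ 24 mod 55]
  = -(3/55)    [55 ≡ 7 mod 8 ⇒ (2/55)^3 = +1]
  = (55/3)    [QR: both ≡ 3 mod 4, sign flips]
  = (1/3)    [55 ≡ 1 mod 3]
  = 1    [(1/3) = 1]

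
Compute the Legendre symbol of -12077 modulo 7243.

1

(-12077/7243)
  = (2409/7243)    [-12077 ≡ 2409 mod 7243]
  = (7243/2409)    [QR: 2409 ≡ 1 mod 4, sign kept]
  = (16/2409)    [7243 ≡ 16 mod 2409]
  = (1/2409)    [2409 ≡ 1 mod 8 ⇒ (2/2409)^4 = +1]
  = 1    [(1/2409) = 1]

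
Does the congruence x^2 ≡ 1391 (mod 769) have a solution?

(1391/769)
  = (622/769)    [1391 ≡ 622 mod 769]
  = (311/769)    [769 ≡ 1 mod 8 ⇒ (2/769) = +1]
  = (769/311)    [QR: 769 ≡ 1 mod 4, sign kept]
  = (147/311)    [769 ≡ 147 mod 311]
  = -(311/147)    [QR: both ≡ 3 mod 4, sign flips]
  = -(17/147)    [311 ≡ 17 mod 147]
  = -(147/17)    [QR: 17 ≡ 1 mod 4, sign kept]
  = -(11/17)    [147 ≡ 11 mod 17]
  = -(17/11)    [QR: 17 ≡ 1 mod 4, sign kept]
  = -(6/11)    [17 ≡ 6 mod 11]
  = (3/11)    [11 ≡ 3 mod 8 ⇒ (2/11) = -1]
  = -(11/3)    [QR: both ≡ 3 mod 4, sign flips]
  = -(2/3)    [11 ≡ 2 mod 3]
  = (1/3)    [3 ≡ 3 mod 8 ⇒ (2/3) = -1]
  = 1    [(1/3) = 1]
The Legendre symbol is 1, so x^2 ≡ 1391 (mod 769) has solution.

yes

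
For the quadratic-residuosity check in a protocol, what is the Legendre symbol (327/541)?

1

541 ≡ 1 (mod 4), so quadratic reciprocity gives (327/541) = (541/327). Reduce: 541 ≡ 214 (mod 327). Now have (214/327).
Factor out 2: 214 = 2·107. Since 327 ≡ 7 (mod 8), (2/327) = +1. Now have (107/327).
Both 107 ≡ 3 and 327 ≡ 3 (mod 4), so reciprocity gives (107/327) = -(327/107). Reduce: 327 ≡ 6 (mod 107). Now have -(6/107).
Factor out 2: 6 = 2·3. Since 107 ≡ 3 (mod 8), (2/107) = -1. Now have (3/107).
Both 3 ≡ 3 and 107 ≡ 3 (mod 4), so reciprocity gives (3/107) = -(107/3). Reduce: 107 ≡ 2 (mod 3). Now have -(2/3).
Factor out 2: 2 = 2. Since 3 ≡ 3 (mod 8), (2/3) = -1. Now have (1/3).
(1/3) = 1. Collecting the sign factors: 1.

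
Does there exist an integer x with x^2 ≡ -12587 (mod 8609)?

no

(-12587/8609)
  = (4631/8609)    [-12587 ≡ 4631 mod 8609]
  = (8609/4631)    [QR: 8609 ≡ 1 mod 4, sign kept]
  = (3978/4631)    [8609 ≡ 3978 mod 4631]
  = (1989/4631)    [4631 ≡ 7 mod 8 ⇒ (2/4631) = +1]
  = (4631/1989)    [QR: 1989 ≡ 1 mod 4, sign kept]
  = (653/1989)    [4631 ≡ 653 mod 1989]
  = (1989/653)    [QR: 653 ≡ 1 mod 4, sign kept]
  = (30/653)    [1989 ≡ 30 mod 653]
  = -(15/653)    [653 ≡ 5 mod 8 ⇒ (2/653) = -1]
  = -(653/15)    [QR: 653 ≡ 1 mod 4, sign kept]
  = -(8/15)    [653 ≡ 8 mod 15]
  = -(1/15)    [15 ≡ 7 mod 8 ⇒ (2/15)^3 = +1]
  = -1    [(1/15) = 1]
The Legendre symbol is -1, so x^2 ≡ -12587 (mod 8609) has no solution.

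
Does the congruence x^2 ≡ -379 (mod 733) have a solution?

Pull out -1: (-379/733) = (-1/733)·(379/733). Since 733 ≡ 1 (mod 4), (-1/733) = +1. Now have (379/733).
733 ≡ 1 (mod 4), so quadratic reciprocity gives (379/733) = (733/379). Reduce: 733 ≡ 354 (mod 379). Now have (354/379).
Factor out 2: 354 = 2·177. Since 379 ≡ 3 (mod 8), (2/379) = -1. Now have -(177/379).
177 ≡ 1 (mod 4), so quadratic reciprocity gives (177/379) = (379/177). Reduce: 379 ≡ 25 (mod 177). Now have -(25/177).
25 ≡ 1 (mod 4), so quadratic reciprocity gives (25/177) = (177/25). Reduce: 177 ≡ 2 (mod 25). Now have -(2/25).
Factor out 2: 2 = 2. Since 25 ≡ 1 (mod 8), (2/25) = +1. Now have -(1/25).
(1/25) = 1. Collecting the sign factors: -1.
(-379/733) = -1, and 733 is prime, so -379 is not a quadratic residue mod 733.

no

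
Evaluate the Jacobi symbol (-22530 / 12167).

-1

(-22530 / 12167)
  = (1804 / 12167)    [-22530 ≡ 1804 mod 12167]
  = (451 / 12167)    [12167 ≡ 7 mod 8 ⇒ (2 / 12167)^2 = +1]
  = -(12167 / 451)    [QR: both ≡ 3 mod 4, sign flips]
  = -(441 / 451)    [12167 ≡ 441 mod 451]
  = -(451 / 441)    [QR: 441 ≡ 1 mod 4, sign kept]
  = -(10 / 441)    [451 ≡ 10 mod 441]
  = -(5 / 441)    [441 ≡ 1 mod 8 ⇒ (2 / 441) = +1]
  = -(441 / 5)    [QR: 5 ≡ 1 mod 4, sign kept]
  = -(1 / 5)    [441 ≡ 1 mod 5]
  = -1    [(1 / 5) = 1]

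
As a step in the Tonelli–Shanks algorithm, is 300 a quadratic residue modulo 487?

(300/487)
  = (75/487)    [487 ≡ 7 mod 8 ⇒ (2/487)^2 = +1]
  = -(487/75)    [QR: both ≡ 3 mod 4, sign flips]
  = -(37/75)    [487 ≡ 37 mod 75]
  = -(75/37)    [QR: 37 ≡ 1 mod 4, sign kept]
  = -(1/37)    [75 ≡ 1 mod 37]
  = -1    [(1/37) = 1]
The Legendre symbol is -1, so x^2 ≡ 300 (mod 487) has no solution.

no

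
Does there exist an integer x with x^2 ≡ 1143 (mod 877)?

yes

(1143/877)
  = (266/877)    [1143 ≡ 266 mod 877]
  = -(133/877)    [877 ≡ 5 mod 8 ⇒ (2/877) = -1]
  = -(877/133)    [QR: 133 ≡ 1 mod 4, sign kept]
  = -(79/133)    [877 ≡ 79 mod 133]
  = -(133/79)    [QR: 133 ≡ 1 mod 4, sign kept]
  = -(54/79)    [133 ≡ 54 mod 79]
  = -(27/79)    [79 ≡ 7 mod 8 ⇒ (2/79) = +1]
  = (79/27)    [QR: both ≡ 3 mod 4, sign flips]
  = (25/27)    [79 ≡ 25 mod 27]
  = (27/25)    [QR: 25 ≡ 1 mod 4, sign kept]
  = (2/25)    [27 ≡ 2 mod 25]
  = (1/25)    [25 ≡ 1 mod 8 ⇒ (2/25) = +1]
  = 1    [(1/25) = 1]
(1143/877) = 1, and 877 is prime, so 1143 is a quadratic residue mod 877.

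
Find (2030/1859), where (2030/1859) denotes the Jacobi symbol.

-1

(2030/1859)
  = (171/1859)    [2030 ≡ 171 mod 1859]
  = -(1859/171)    [QR: both ≡ 3 mod 4, sign flips]
  = -(149/171)    [1859 ≡ 149 mod 171]
  = -(171/149)    [QR: 149 ≡ 1 mod 4, sign kept]
  = -(22/149)    [171 ≡ 22 mod 149]
  = (11/149)    [149 ≡ 5 mod 8 ⇒ (2/149) = -1]
  = (149/11)    [QR: 149 ≡ 1 mod 4, sign kept]
  = (6/11)    [149 ≡ 6 mod 11]
  = -(3/11)    [11 ≡ 3 mod 8 ⇒ (2/11) = -1]
  = (11/3)    [QR: both ≡ 3 mod 4, sign flips]
  = (2/3)    [11 ≡ 2 mod 3]
  = -(1/3)    [3 ≡ 3 mod 8 ⇒ (2/3) = -1]
  = -1    [(1/3) = 1]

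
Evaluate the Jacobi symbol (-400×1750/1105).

0

By multiplicativity, (-400·1750/1105) = (-400/1105)·(1750/1105).
First factor (-400/1105):
Reduce the numerator: -400 ≡ 705 (mod 1105), so (-400/1105) = (705/1105).
705 ≡ 1 (mod 4), so quadratic reciprocity gives (705/1105) = (1105/705). Reduce: 1105 ≡ 400 (mod 705). Now have (400/705).
Factor out 2: 400 = 2^4·25. Since 705 ≡ 1 (mod 8), (2/705) = +1, and (2/705)^4 = +1. Now have (25/705).
25 ≡ 1 (mod 4), so quadratic reciprocity gives (25/705) = (705/25). Reduce: 705 ≡ 5 (mod 25). Now have (5/25).
5 ≡ 1 (mod 4), so quadratic reciprocity gives (5/25) = (25/5). Reduce: 25 ≡ 0 (mod 5). Now have (0/5).
The numerator is now 0 with denominator 5 > 1: the symbol is 0.
Second factor (1750/1105):
Reduce the numerator: 1750 ≡ 645 (mod 1105), so (1750/1105) = (645/1105).
645 ≡ 1 (mod 4), so quadratic reciprocity gives (645/1105) = (1105/645). Reduce: 1105 ≡ 460 (mod 645). Now have (460/645).
Factor out 2: 460 = 2^2·115. Since 645 ≡ 5 (mod 8), (2/645) = -1, and (2/645)^2 = +1. Now have (115/645).
645 ≡ 1 (mod 4), so quadratic reciprocity gives (115/645) = (645/115). Reduce: 645 ≡ 70 (mod 115). Now have (70/115).
Factor out 2: 70 = 2·35. Since 115 ≡ 3 (mod 8), (2/115) = -1. Now have -(35/115).
Both 35 ≡ 3 and 115 ≡ 3 (mod 4), so reciprocity gives (35/115) = -(115/35). Reduce: 115 ≡ 10 (mod 35). Now have (10/35).
Factor out 2: 10 = 2·5. Since 35 ≡ 3 (mod 8), (2/35) = -1. Now have -(5/35).
5 ≡ 1 (mod 4), so quadratic reciprocity gives (5/35) = (35/5). Reduce: 35 ≡ 0 (mod 5). Now have -(0/5).
The numerator is now 0 with denominator 5 > 1: the symbol is 0.
Product: (0)·(0) = 0.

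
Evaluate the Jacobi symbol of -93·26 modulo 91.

By multiplicativity, (-93·26 / 91) = (-93 / 91)·(26 / 91).
First factor (-93 / 91):
Pull out -1: (-93 / 91) = (-1 / 91)·(93 / 91). Since 91 ≡ 3 (mod 4), (-1 / 91) = -1. Now have -(93 / 91).
Reduce the numerator: 93 ≡ 2 (mod 91), so (93 / 91) = (2 / 91).
Factor out 2: 2 = 2. Since 91 ≡ 3 (mod 8), (2 / 91) = -1. Now have (1 / 91).
(1 / 91) = 1. Collecting the sign factors: 1.
Second factor (26 / 91):
Factor out 2: 26 = 2·13. Since 91 ≡ 3 (mod 8), (2 / 91) = -1. Now have -(13 / 91).
13 ≡ 1 (mod 4), so quadratic reciprocity gives (13 / 91) = (91 / 13). Reduce: 91 ≡ 0 (mod 13). Now have -(0 / 13).
The numerator is now 0 with denominator 13 > 1: the symbol is 0.
Product: (1)·(0) = 0.

0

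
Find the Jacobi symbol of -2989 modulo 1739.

1

(-2989/1739)
  = -(2989/1739)    [1739 ≡ 3 mod 4 ⇒ (-1/1739) = -1]
  = -(1250/1739)    [2989 ≡ 1250 mod 1739]
  = (625/1739)    [1739 ≡ 3 mod 8 ⇒ (2/1739) = -1]
  = (1739/625)    [QR: 625 ≡ 1 mod 4, sign kept]
  = (489/625)    [1739 ≡ 489 mod 625]
  = (625/489)    [QR: 489 ≡ 1 mod 4, sign kept]
  = (136/489)    [625 ≡ 136 mod 489]
  = (17/489)    [489 ≡ 1 mod 8 ⇒ (2/489)^3 = +1]
  = (489/17)    [QR: 17 ≡ 1 mod 4, sign kept]
  = (13/17)    [489 ≡ 13 mod 17]
  = (17/13)    [QR: 13 ≡ 1 mod 4, sign kept]
  = (4/13)    [17 ≡ 4 mod 13]
  = (1/13)    [13 ≡ 5 mod 8 ⇒ (2/13)^2 = +1]
  = 1    [(1/13) = 1]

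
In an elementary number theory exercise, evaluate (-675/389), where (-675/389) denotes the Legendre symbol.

-1

Reduce the numerator: -675 ≡ 103 (mod 389), so (-675/389) = (103/389).
389 ≡ 1 (mod 4), so quadratic reciprocity gives (103/389) = (389/103). Reduce: 389 ≡ 80 (mod 103). Now have (80/103).
Factor out 2: 80 = 2^4·5. Since 103 ≡ 7 (mod 8), (2/103) = +1, and (2/103)^4 = +1. Now have (5/103).
5 ≡ 1 (mod 4), so quadratic reciprocity gives (5/103) = (103/5). Reduce: 103 ≡ 3 (mod 5). Now have (3/5).
5 ≡ 1 (mod 4), so quadratic reciprocity gives (3/5) = (5/3). Reduce: 5 ≡ 2 (mod 3). Now have (2/3).
Factor out 2: 2 = 2. Since 3 ≡ 3 (mod 8), (2/3) = -1. Now have -(1/3).
(1/3) = 1. Collecting the sign factors: -1.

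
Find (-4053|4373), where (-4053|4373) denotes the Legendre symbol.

(-4053|4373)
  = (320|4373)    [-4053 ≡ 320 mod 4373]
  = (5|4373)    [4373 ≡ 5 mod 8 ⇒ (2|4373)^6 = +1]
  = (4373|5)    [QR: 5 ≡ 1 mod 4, sign kept]
  = (3|5)    [4373 ≡ 3 mod 5]
  = (5|3)    [QR: 5 ≡ 1 mod 4, sign kept]
  = (2|3)    [5 ≡ 2 mod 3]
  = -(1|3)    [3 ≡ 3 mod 8 ⇒ (2|3) = -1]
  = -1    [(1|3) = 1]

-1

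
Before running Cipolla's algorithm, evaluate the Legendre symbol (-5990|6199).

(-5990|6199)
  = (209|6199)    [-5990 ≡ 209 mod 6199]
  = (6199|209)    [QR: 209 ≡ 1 mod 4, sign kept]
  = (138|209)    [6199 ≡ 138 mod 209]
  = (69|209)    [209 ≡ 1 mod 8 ⇒ (2|209) = +1]
  = (209|69)    [QR: 69 ≡ 1 mod 4, sign kept]
  = (2|69)    [209 ≡ 2 mod 69]
  = -(1|69)    [69 ≡ 5 mod 8 ⇒ (2|69) = -1]
  = -1    [(1|69) = 1]

-1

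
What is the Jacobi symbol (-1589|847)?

0

(-1589|847)
  = -(1589|847)    [847 ≡ 3 mod 4 ⇒ (-1|847) = -1]
  = -(742|847)    [1589 ≡ 742 mod 847]
  = -(371|847)    [847 ≡ 7 mod 8 ⇒ (2|847) = +1]
  = (847|371)    [QR: both ≡ 3 mod 4, sign flips]
  = (105|371)    [847 ≡ 105 mod 371]
  = (371|105)    [QR: 105 ≡ 1 mod 4, sign kept]
  = (56|105)    [371 ≡ 56 mod 105]
  = (7|105)    [105 ≡ 1 mod 8 ⇒ (2|105)^3 = +1]
  = (105|7)    [QR: 105 ≡ 1 mod 4, sign kept]
  = (0|7)    [105 ≡ 0 mod 7]
  = 0    [numerator 0, gcd > 1]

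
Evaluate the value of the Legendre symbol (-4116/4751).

(-4116/4751)
  = (635/4751)    [-4116 ≡ 635 mod 4751]
  = -(4751/635)    [QR: both ≡ 3 mod 4, sign flips]
  = -(306/635)    [4751 ≡ 306 mod 635]
  = (153/635)    [635 ≡ 3 mod 8 ⇒ (2/635) = -1]
  = (635/153)    [QR: 153 ≡ 1 mod 4, sign kept]
  = (23/153)    [635 ≡ 23 mod 153]
  = (153/23)    [QR: 153 ≡ 1 mod 4, sign kept]
  = (15/23)    [153 ≡ 15 mod 23]
  = -(23/15)    [QR: both ≡ 3 mod 4, sign flips]
  = -(8/15)    [23 ≡ 8 mod 15]
  = -(1/15)    [15 ≡ 7 mod 8 ⇒ (2/15)^3 = +1]
  = -1    [(1/15) = 1]

-1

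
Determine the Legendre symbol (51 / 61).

-1

(51 / 61)
  = (61 / 51)    [QR: 61 ≡ 1 mod 4, sign kept]
  = (10 / 51)    [61 ≡ 10 mod 51]
  = -(5 / 51)    [51 ≡ 3 mod 8 ⇒ (2 / 51) = -1]
  = -(51 / 5)    [QR: 5 ≡ 1 mod 4, sign kept]
  = -(1 / 5)    [51 ≡ 1 mod 5]
  = -1    [(1 / 5) = 1]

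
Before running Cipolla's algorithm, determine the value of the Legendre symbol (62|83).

(62|83)
  = -(31|83)    [83 ≡ 3 mod 8 ⇒ (2|83) = -1]
  = (83|31)    [QR: both ≡ 3 mod 4, sign flips]
  = (21|31)    [83 ≡ 21 mod 31]
  = (31|21)    [QR: 21 ≡ 1 mod 4, sign kept]
  = (10|21)    [31 ≡ 10 mod 21]
  = -(5|21)    [21 ≡ 5 mod 8 ⇒ (2|21) = -1]
  = -(21|5)    [QR: 5 ≡ 1 mod 4, sign kept]
  = -(1|5)    [21 ≡ 1 mod 5]
  = -1    [(1|5) = 1]

-1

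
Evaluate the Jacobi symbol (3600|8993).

1

(3600|8993)
  = (225|8993)    [8993 ≡ 1 mod 8 ⇒ (2|8993)^4 = +1]
  = (8993|225)    [QR: 225 ≡ 1 mod 4, sign kept]
  = (218|225)    [8993 ≡ 218 mod 225]
  = (109|225)    [225 ≡ 1 mod 8 ⇒ (2|225) = +1]
  = (225|109)    [QR: 109 ≡ 1 mod 4, sign kept]
  = (7|109)    [225 ≡ 7 mod 109]
  = (109|7)    [QR: 109 ≡ 1 mod 4, sign kept]
  = (4|7)    [109 ≡ 4 mod 7]
  = (1|7)    [7 ≡ 7 mod 8 ⇒ (2|7)^2 = +1]
  = 1    [(1|7) = 1]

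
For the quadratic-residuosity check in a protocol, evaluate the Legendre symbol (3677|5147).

(3677|5147)
  = (5147|3677)    [QR: 3677 ≡ 1 mod 4, sign kept]
  = (1470|3677)    [5147 ≡ 1470 mod 3677]
  = -(735|3677)    [3677 ≡ 5 mod 8 ⇒ (2|3677) = -1]
  = -(3677|735)    [QR: 3677 ≡ 1 mod 4, sign kept]
  = -(2|735)    [3677 ≡ 2 mod 735]
  = -(1|735)    [735 ≡ 7 mod 8 ⇒ (2|735) = +1]
  = -1    [(1|735) = 1]

-1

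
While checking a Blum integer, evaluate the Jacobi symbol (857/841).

1

Reduce the numerator: 857 ≡ 16 (mod 841), so (857/841) = (16/841).
Factor out 2: 16 = 2^4. Since 841 ≡ 1 (mod 8), (2/841) = +1, and (2/841)^4 = +1. Now have (1/841).
(1/841) = 1. Collecting the sign factors: 1.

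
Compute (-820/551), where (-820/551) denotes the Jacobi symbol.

Pull out -1: (-820/551) = (-1/551)·(820/551). Since 551 ≡ 3 (mod 4), (-1/551) = -1. Now have -(820/551).
Reduce the numerator: 820 ≡ 269 (mod 551), so (820/551) = (269/551).
269 ≡ 1 (mod 4), so quadratic reciprocity gives (269/551) = (551/269). Reduce: 551 ≡ 13 (mod 269). Now have -(13/269).
13 ≡ 1 (mod 4), so quadratic reciprocity gives (13/269) = (269/13). Reduce: 269 ≡ 9 (mod 13). Now have -(9/13).
9 ≡ 1 (mod 4), so quadratic reciprocity gives (9/13) = (13/9). Reduce: 13 ≡ 4 (mod 9). Now have -(4/9).
Factor out 2: 4 = 2^2. Since 9 ≡ 1 (mod 8), (2/9) = +1, and (2/9)^2 = +1. Now have -(1/9).
(1/9) = 1. Collecting the sign factors: -1.

-1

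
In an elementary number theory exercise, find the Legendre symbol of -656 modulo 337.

Reduce the numerator: -656 ≡ 18 (mod 337), so (-656/337) = (18/337).
Factor out 2: 18 = 2·9. Since 337 ≡ 1 (mod 8), (2/337) = +1. Now have (9/337).
9 ≡ 1 (mod 4), so quadratic reciprocity gives (9/337) = (337/9). Reduce: 337 ≡ 4 (mod 9). Now have (4/9).
Factor out 2: 4 = 2^2. Since 9 ≡ 1 (mod 8), (2/9) = +1, and (2/9)^2 = +1. Now have (1/9).
(1/9) = 1. Collecting the sign factors: 1.

1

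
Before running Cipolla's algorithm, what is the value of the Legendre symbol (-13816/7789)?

(-13816/7789)
  = (1762/7789)    [-13816 ≡ 1762 mod 7789]
  = -(881/7789)    [7789 ≡ 5 mod 8 ⇒ (2/7789) = -1]
  = -(7789/881)    [QR: 881 ≡ 1 mod 4, sign kept]
  = -(741/881)    [7789 ≡ 741 mod 881]
  = -(881/741)    [QR: 741 ≡ 1 mod 4, sign kept]
  = -(140/741)    [881 ≡ 140 mod 741]
  = -(35/741)    [741 ≡ 5 mod 8 ⇒ (2/741)^2 = +1]
  = -(741/35)    [QR: 741 ≡ 1 mod 4, sign kept]
  = -(6/35)    [741 ≡ 6 mod 35]
  = (3/35)    [35 ≡ 3 mod 8 ⇒ (2/35) = -1]
  = -(35/3)    [QR: both ≡ 3 mod 4, sign flips]
  = -(2/3)    [35 ≡ 2 mod 3]
  = (1/3)    [3 ≡ 3 mod 8 ⇒ (2/3) = -1]
  = 1    [(1/3) = 1]

1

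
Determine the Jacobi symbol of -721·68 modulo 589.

1

By multiplicativity, (-721·68/589) = (-721/589)·(68/589).
First factor (-721/589):
Pull out -1: (-721/589) = (-1/589)·(721/589). Since 589 ≡ 1 (mod 4), (-1/589) = +1. Now have (721/589).
Reduce the numerator: 721 ≡ 132 (mod 589), so (721/589) = (132/589).
Factor out 2: 132 = 2^2·33. Since 589 ≡ 5 (mod 8), (2/589) = -1, and (2/589)^2 = +1. Now have (33/589).
33 ≡ 1 (mod 4), so quadratic reciprocity gives (33/589) = (589/33). Reduce: 589 ≡ 28 (mod 33). Now have (28/33).
Factor out 2: 28 = 2^2·7. Since 33 ≡ 1 (mod 8), (2/33) = +1, and (2/33)^2 = +1. Now have (7/33).
33 ≡ 1 (mod 4), so quadratic reciprocity gives (7/33) = (33/7). Reduce: 33 ≡ 5 (mod 7). Now have (5/7).
5 ≡ 1 (mod 4), so quadratic reciprocity gives (5/7) = (7/5). Reduce: 7 ≡ 2 (mod 5). Now have (2/5).
Factor out 2: 2 = 2. Since 5 ≡ 5 (mod 8), (2/5) = -1. Now have -(1/5).
(1/5) = 1. Collecting the sign factors: -1.
Second factor (68/589):
Factor out 2: 68 = 2^2·17. Since 589 ≡ 5 (mod 8), (2/589) = -1, and (2/589)^2 = +1. Now have (17/589).
17 ≡ 1 (mod 4), so quadratic reciprocity gives (17/589) = (589/17). Reduce: 589 ≡ 11 (mod 17). Now have (11/17).
17 ≡ 1 (mod 4), so quadratic reciprocity gives (11/17) = (17/11). Reduce: 17 ≡ 6 (mod 11). Now have (6/11).
Factor out 2: 6 = 2·3. Since 11 ≡ 3 (mod 8), (2/11) = -1. Now have -(3/11).
Both 3 ≡ 3 and 11 ≡ 3 (mod 4), so reciprocity gives (3/11) = -(11/3). Reduce: 11 ≡ 2 (mod 3). Now have (2/3).
Factor out 2: 2 = 2. Since 3 ≡ 3 (mod 8), (2/3) = -1. Now have -(1/3).
(1/3) = 1. Collecting the sign factors: -1.
Product: (-1)·(-1) = 1.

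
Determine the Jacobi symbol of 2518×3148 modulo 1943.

By multiplicativity, (2518·3148 / 1943) = (2518 / 1943)·(3148 / 1943).
First factor (2518 / 1943):
(2518 / 1943)
  = (575 / 1943)    [2518 ≡ 575 mod 1943]
  = -(1943 / 575)    [QR: both ≡ 3 mod 4, sign flips]
  = -(218 / 575)    [1943 ≡ 218 mod 575]
  = -(109 / 575)    [575 ≡ 7 mod 8 ⇒ (2 / 575) = +1]
  = -(575 / 109)    [QR: 109 ≡ 1 mod 4, sign kept]
  = -(30 / 109)    [575 ≡ 30 mod 109]
  = (15 / 109)    [109 ≡ 5 mod 8 ⇒ (2 / 109) = -1]
  = (109 / 15)    [QR: 109 ≡ 1 mod 4, sign kept]
  = (4 / 15)    [109 ≡ 4 mod 15]
  = (1 / 15)    [15 ≡ 7 mod 8 ⇒ (2 / 15)^2 = +1]
  = 1    [(1 / 15) = 1]
Second factor (3148 / 1943):
(3148 / 1943)
  = (1205 / 1943)    [3148 ≡ 1205 mod 1943]
  = (1943 / 1205)    [QR: 1205 ≡ 1 mod 4, sign kept]
  = (738 / 1205)    [1943 ≡ 738 mod 1205]
  = -(369 / 1205)    [1205 ≡ 5 mod 8 ⇒ (2 / 1205) = -1]
  = -(1205 / 369)    [QR: 369 ≡ 1 mod 4, sign kept]
  = -(98 / 369)    [1205 ≡ 98 mod 369]
  = -(49 / 369)    [369 ≡ 1 mod 8 ⇒ (2 / 369) = +1]
  = -(369 / 49)    [QR: 49 ≡ 1 mod 4, sign kept]
  = -(26 / 49)    [369 ≡ 26 mod 49]
  = -(13 / 49)    [49 ≡ 1 mod 8 ⇒ (2 / 49) = +1]
  = -(49 / 13)    [QR: 13 ≡ 1 mod 4, sign kept]
  = -(10 / 13)    [49 ≡ 10 mod 13]
  = (5 / 13)    [13 ≡ 5 mod 8 ⇒ (2 / 13) = -1]
  = (13 / 5)    [QR: 5 ≡ 1 mod 4, sign kept]
  = (3 / 5)    [13 ≡ 3 mod 5]
  = (5 / 3)    [QR: 5 ≡ 1 mod 4, sign kept]
  = (2 / 3)    [5 ≡ 2 mod 3]
  = -(1 / 3)    [3 ≡ 3 mod 8 ⇒ (2 / 3) = -1]
  = -1    [(1 / 3) = 1]
Product: (1)·(-1) = -1.

-1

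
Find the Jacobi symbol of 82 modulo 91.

-1

Factor out 2: 82 = 2·41. Since 91 ≡ 3 (mod 8), (2/91) = -1. Now have -(41/91).
41 ≡ 1 (mod 4), so quadratic reciprocity gives (41/91) = (91/41). Reduce: 91 ≡ 9 (mod 41). Now have -(9/41).
9 ≡ 1 (mod 4), so quadratic reciprocity gives (9/41) = (41/9). Reduce: 41 ≡ 5 (mod 9). Now have -(5/9).
5 ≡ 1 (mod 4), so quadratic reciprocity gives (5/9) = (9/5). Reduce: 9 ≡ 4 (mod 5). Now have -(4/5).
Factor out 2: 4 = 2^2. Since 5 ≡ 5 (mod 8), (2/5) = -1, and (2/5)^2 = +1. Now have -(1/5).
(1/5) = 1. Collecting the sign factors: -1.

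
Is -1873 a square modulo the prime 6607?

no

Pull out -1: (-1873|6607) = (-1|6607)·(1873|6607). Since 6607 ≡ 3 (mod 4), (-1|6607) = -1. Now have -(1873|6607).
1873 ≡ 1 (mod 4), so quadratic reciprocity gives (1873|6607) = (6607|1873). Reduce: 6607 ≡ 988 (mod 1873). Now have -(988|1873).
Factor out 2: 988 = 2^2·247. Since 1873 ≡ 1 (mod 8), (2|1873) = +1, and (2|1873)^2 = +1. Now have -(247|1873).
1873 ≡ 1 (mod 4), so quadratic reciprocity gives (247|1873) = (1873|247). Reduce: 1873 ≡ 144 (mod 247). Now have -(144|247).
Factor out 2: 144 = 2^4·9. Since 247 ≡ 7 (mod 8), (2|247) = +1, and (2|247)^4 = +1. Now have -(9|247).
9 ≡ 1 (mod 4), so quadratic reciprocity gives (9|247) = (247|9). Reduce: 247 ≡ 4 (mod 9). Now have -(4|9).
Factor out 2: 4 = 2^2. Since 9 ≡ 1 (mod 8), (2|9) = +1, and (2|9)^2 = +1. Now have -(1|9).
(1|9) = 1. Collecting the sign factors: -1.
The Legendre symbol is -1, so x^2 ≡ -1873 (mod 6607) has no solution.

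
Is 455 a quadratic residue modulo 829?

(455/829)
  = (829/455)    [QR: 829 ≡ 1 mod 4, sign kept]
  = (374/455)    [829 ≡ 374 mod 455]
  = (187/455)    [455 ≡ 7 mod 8 ⇒ (2/455) = +1]
  = -(455/187)    [QR: both ≡ 3 mod 4, sign flips]
  = -(81/187)    [455 ≡ 81 mod 187]
  = -(187/81)    [QR: 81 ≡ 1 mod 4, sign kept]
  = -(25/81)    [187 ≡ 25 mod 81]
  = -(81/25)    [QR: 25 ≡ 1 mod 4, sign kept]
  = -(6/25)    [81 ≡ 6 mod 25]
  = -(3/25)    [25 ≡ 1 mod 8 ⇒ (2/25) = +1]
  = -(25/3)    [QR: 25 ≡ 1 mod 4, sign kept]
  = -(1/3)    [25 ≡ 1 mod 3]
  = -1    [(1/3) = 1]
The Legendre symbol is -1, so x^2 ≡ 455 (mod 829) has no solution.

no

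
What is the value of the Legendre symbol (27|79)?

(27|79)
  = -(79|27)    [QR: both ≡ 3 mod 4, sign flips]
  = -(25|27)    [79 ≡ 25 mod 27]
  = -(27|25)    [QR: 25 ≡ 1 mod 4, sign kept]
  = -(2|25)    [27 ≡ 2 mod 25]
  = -(1|25)    [25 ≡ 1 mod 8 ⇒ (2|25) = +1]
  = -1    [(1|25) = 1]

-1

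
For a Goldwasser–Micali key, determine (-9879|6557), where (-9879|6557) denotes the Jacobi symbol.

(-9879|6557)
  = (9879|6557)    [6557 ≡ 1 mod 4 ⇒ (-1|6557) = +1]
  = (3322|6557)    [9879 ≡ 3322 mod 6557]
  = -(1661|6557)    [6557 ≡ 5 mod 8 ⇒ (2|6557) = -1]
  = -(6557|1661)    [QR: 1661 ≡ 1 mod 4, sign kept]
  = -(1574|1661)    [6557 ≡ 1574 mod 1661]
  = (787|1661)    [1661 ≡ 5 mod 8 ⇒ (2|1661) = -1]
  = (1661|787)    [QR: 1661 ≡ 1 mod 4, sign kept]
  = (87|787)    [1661 ≡ 87 mod 787]
  = -(787|87)    [QR: both ≡ 3 mod 4, sign flips]
  = -(4|87)    [787 ≡ 4 mod 87]
  = -(1|87)    [87 ≡ 7 mod 8 ⇒ (2|87)^2 = +1]
  = -1    [(1|87) = 1]

-1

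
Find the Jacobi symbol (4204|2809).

(4204|2809)
  = (1395|2809)    [4204 ≡ 1395 mod 2809]
  = (2809|1395)    [QR: 2809 ≡ 1 mod 4, sign kept]
  = (19|1395)    [2809 ≡ 19 mod 1395]
  = -(1395|19)    [QR: both ≡ 3 mod 4, sign flips]
  = -(8|19)    [1395 ≡ 8 mod 19]
  = (1|19)    [19 ≡ 3 mod 8 ⇒ (2|19)^3 = -1]
  = 1    [(1|19) = 1]

1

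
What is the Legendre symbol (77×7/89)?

1

By multiplicativity, (77·7/89) = (77/89)·(7/89).
First factor (77/89):
77 ≡ 1 (mod 4), so quadratic reciprocity gives (77/89) = (89/77). Reduce: 89 ≡ 12 (mod 77). Now have (12/77).
Factor out 2: 12 = 2^2·3. Since 77 ≡ 5 (mod 8), (2/77) = -1, and (2/77)^2 = +1. Now have (3/77).
77 ≡ 1 (mod 4), so quadratic reciprocity gives (3/77) = (77/3). Reduce: 77 ≡ 2 (mod 3). Now have (2/3).
Factor out 2: 2 = 2. Since 3 ≡ 3 (mod 8), (2/3) = -1. Now have -(1/3).
(1/3) = 1. Collecting the sign factors: -1.
Second factor (7/89):
89 ≡ 1 (mod 4), so quadratic reciprocity gives (7/89) = (89/7). Reduce: 89 ≡ 5 (mod 7). Now have (5/7).
5 ≡ 1 (mod 4), so quadratic reciprocity gives (5/7) = (7/5). Reduce: 7 ≡ 2 (mod 5). Now have (2/5).
Factor out 2: 2 = 2. Since 5 ≡ 5 (mod 8), (2/5) = -1. Now have -(1/5).
(1/5) = 1. Collecting the sign factors: -1.
Product: (-1)·(-1) = 1.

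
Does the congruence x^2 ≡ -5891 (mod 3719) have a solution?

no

(-5891|3719)
  = (1547|3719)    [-5891 ≡ 1547 mod 3719]
  = -(3719|1547)    [QR: both ≡ 3 mod 4, sign flips]
  = -(625|1547)    [3719 ≡ 625 mod 1547]
  = -(1547|625)    [QR: 625 ≡ 1 mod 4, sign kept]
  = -(297|625)    [1547 ≡ 297 mod 625]
  = -(625|297)    [QR: 297 ≡ 1 mod 4, sign kept]
  = -(31|297)    [625 ≡ 31 mod 297]
  = -(297|31)    [QR: 297 ≡ 1 mod 4, sign kept]
  = -(18|31)    [297 ≡ 18 mod 31]
  = -(9|31)    [31 ≡ 7 mod 8 ⇒ (2|31) = +1]
  = -(31|9)    [QR: 9 ≡ 1 mod 4, sign kept]
  = -(4|9)    [31 ≡ 4 mod 9]
  = -(1|9)    [9 ≡ 1 mod 8 ⇒ (2|9)^2 = +1]
  = -1    [(1|9) = 1]
(-5891|3719) = -1, and 3719 is prime, so -5891 is not a quadratic residue mod 3719.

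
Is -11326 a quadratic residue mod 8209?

yes

(-11326/8209)
  = (11326/8209)    [8209 ≡ 1 mod 4 ⇒ (-1/8209) = +1]
  = (3117/8209)    [11326 ≡ 3117 mod 8209]
  = (8209/3117)    [QR: 3117 ≡ 1 mod 4, sign kept]
  = (1975/3117)    [8209 ≡ 1975 mod 3117]
  = (3117/1975)    [QR: 3117 ≡ 1 mod 4, sign kept]
  = (1142/1975)    [3117 ≡ 1142 mod 1975]
  = (571/1975)    [1975 ≡ 7 mod 8 ⇒ (2/1975) = +1]
  = -(1975/571)    [QR: both ≡ 3 mod 4, sign flips]
  = -(262/571)    [1975 ≡ 262 mod 571]
  = (131/571)    [571 ≡ 3 mod 8 ⇒ (2/571) = -1]
  = -(571/131)    [QR: both ≡ 3 mod 4, sign flips]
  = -(47/131)    [571 ≡ 47 mod 131]
  = (131/47)    [QR: both ≡ 3 mod 4, sign flips]
  = (37/47)    [131 ≡ 37 mod 47]
  = (47/37)    [QR: 37 ≡ 1 mod 4, sign kept]
  = (10/37)    [47 ≡ 10 mod 37]
  = -(5/37)    [37 ≡ 5 mod 8 ⇒ (2/37) = -1]
  = -(37/5)    [QR: 5 ≡ 1 mod 4, sign kept]
  = -(2/5)    [37 ≡ 2 mod 5]
  = (1/5)    [5 ≡ 5 mod 8 ⇒ (2/5) = -1]
  = 1    [(1/5) = 1]
(-11326/8209) = 1, and 8209 is prime, so -11326 is a quadratic residue mod 8209.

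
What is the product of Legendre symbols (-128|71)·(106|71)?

1

By multiplicativity, (-128·106|71) = (-128|71)·(106|71).
First factor (-128|71):
Pull out -1: (-128|71) = (-1|71)·(128|71). Since 71 ≡ 3 (mod 4), (-1|71) = -1. Now have -(128|71).
Reduce the numerator: 128 ≡ 57 (mod 71), so (128|71) = (57|71).
57 ≡ 1 (mod 4), so quadratic reciprocity gives (57|71) = (71|57). Reduce: 71 ≡ 14 (mod 57). Now have -(14|57).
Factor out 2: 14 = 2·7. Since 57 ≡ 1 (mod 8), (2|57) = +1. Now have -(7|57).
57 ≡ 1 (mod 4), so quadratic reciprocity gives (7|57) = (57|7). Reduce: 57 ≡ 1 (mod 7). Now have -(1|7).
(1|7) = 1. Collecting the sign factors: -1.
Second factor (106|71):
Reduce the numerator: 106 ≡ 35 (mod 71), so (106|71) = (35|71).
Both 35 ≡ 3 and 71 ≡ 3 (mod 4), so reciprocity gives (35|71) = -(71|35). Reduce: 71 ≡ 1 (mod 35). Now have -(1|35).
(1|35) = 1. Collecting the sign factors: -1.
Product: (-1)·(-1) = 1.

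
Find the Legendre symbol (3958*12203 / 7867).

1

By multiplicativity, (3958·12203 / 7867) = (3958 / 7867)·(12203 / 7867).
First factor (3958 / 7867):
(3958 / 7867)
  = -(1979 / 7867)    [7867 ≡ 3 mod 8 ⇒ (2 / 7867) = -1]
  = (7867 / 1979)    [QR: both ≡ 3 mod 4, sign flips]
  = (1930 / 1979)    [7867 ≡ 1930 mod 1979]
  = -(965 / 1979)    [1979 ≡ 3 mod 8 ⇒ (2 / 1979) = -1]
  = -(1979 / 965)    [QR: 965 ≡ 1 mod 4, sign kept]
  = -(49 / 965)    [1979 ≡ 49 mod 965]
  = -(965 / 49)    [QR: 49 ≡ 1 mod 4, sign kept]
  = -(34 / 49)    [965 ≡ 34 mod 49]
  = -(17 / 49)    [49 ≡ 1 mod 8 ⇒ (2 / 49) = +1]
  = -(49 / 17)    [QR: 17 ≡ 1 mod 4, sign kept]
  = -(15 / 17)    [49 ≡ 15 mod 17]
  = -(17 / 15)    [QR: 17 ≡ 1 mod 4, sign kept]
  = -(2 / 15)    [17 ≡ 2 mod 15]
  = -(1 / 15)    [15 ≡ 7 mod 8 ⇒ (2 / 15) = +1]
  = -1    [(1 / 15) = 1]
Second factor (12203 / 7867):
(12203 / 7867)
  = (4336 / 7867)    [12203 ≡ 4336 mod 7867]
  = (271 / 7867)    [7867 ≡ 3 mod 8 ⇒ (2 / 7867)^4 = +1]
  = -(7867 / 271)    [QR: both ≡ 3 mod 4, sign flips]
  = -(8 / 271)    [7867 ≡ 8 mod 271]
  = -(1 / 271)    [271 ≡ 7 mod 8 ⇒ (2 / 271)^3 = +1]
  = -1    [(1 / 271) = 1]
Product: (-1)·(-1) = 1.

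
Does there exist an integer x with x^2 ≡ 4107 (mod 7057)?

7057 ≡ 1 (mod 4), so quadratic reciprocity gives (4107/7057) = (7057/4107). Reduce: 7057 ≡ 2950 (mod 4107). Now have (2950/4107).
Factor out 2: 2950 = 2·1475. Since 4107 ≡ 3 (mod 8), (2/4107) = -1. Now have -(1475/4107).
Both 1475 ≡ 3 and 4107 ≡ 3 (mod 4), so reciprocity gives (1475/4107) = -(4107/1475). Reduce: 4107 ≡ 1157 (mod 1475). Now have (1157/1475).
1157 ≡ 1 (mod 4), so quadratic reciprocity gives (1157/1475) = (1475/1157). Reduce: 1475 ≡ 318 (mod 1157). Now have (318/1157).
Factor out 2: 318 = 2·159. Since 1157 ≡ 5 (mod 8), (2/1157) = -1. Now have -(159/1157).
1157 ≡ 1 (mod 4), so quadratic reciprocity gives (159/1157) = (1157/159). Reduce: 1157 ≡ 44 (mod 159). Now have -(44/159).
Factor out 2: 44 = 2^2·11. Since 159 ≡ 7 (mod 8), (2/159) = +1, and (2/159)^2 = +1. Now have -(11/159).
Both 11 ≡ 3 and 159 ≡ 3 (mod 4), so reciprocity gives (11/159) = -(159/11). Reduce: 159 ≡ 5 (mod 11). Now have (5/11).
5 ≡ 1 (mod 4), so quadratic reciprocity gives (5/11) = (11/5). Reduce: 11 ≡ 1 (mod 5). Now have (1/5).
(1/5) = 1. Collecting the sign factors: 1.
The Legendre symbol is 1, so x^2 ≡ 4107 (mod 7057) has solution.

yes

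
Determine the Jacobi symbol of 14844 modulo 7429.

-1

(14844/7429)
  = (7415/7429)    [14844 ≡ 7415 mod 7429]
  = (7429/7415)    [QR: 7429 ≡ 1 mod 4, sign kept]
  = (14/7415)    [7429 ≡ 14 mod 7415]
  = (7/7415)    [7415 ≡ 7 mod 8 ⇒ (2/7415) = +1]
  = -(7415/7)    [QR: both ≡ 3 mod 4, sign flips]
  = -(2/7)    [7415 ≡ 2 mod 7]
  = -(1/7)    [7 ≡ 7 mod 8 ⇒ (2/7) = +1]
  = -1    [(1/7) = 1]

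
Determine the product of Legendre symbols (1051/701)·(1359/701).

By multiplicativity, (1051·1359/701) = (1051/701)·(1359/701).
First factor (1051/701):
(1051/701)
  = (350/701)    [1051 ≡ 350 mod 701]
  = -(175/701)    [701 ≡ 5 mod 8 ⇒ (2/701) = -1]
  = -(701/175)    [QR: 701 ≡ 1 mod 4, sign kept]
  = -(1/175)    [701 ≡ 1 mod 175]
  = -1    [(1/175) = 1]
Second factor (1359/701):
(1359/701)
  = (658/701)    [1359 ≡ 658 mod 701]
  = -(329/701)    [701 ≡ 5 mod 8 ⇒ (2/701) = -1]
  = -(701/329)    [QR: 329 ≡ 1 mod 4, sign kept]
  = -(43/329)    [701 ≡ 43 mod 329]
  = -(329/43)    [QR: 329 ≡ 1 mod 4, sign kept]
  = -(28/43)    [329 ≡ 28 mod 43]
  = -(7/43)    [43 ≡ 3 mod 8 ⇒ (2/43)^2 = +1]
  = (43/7)    [QR: both ≡ 3 mod 4, sign flips]
  = (1/7)    [43 ≡ 1 mod 7]
  = 1    [(1/7) = 1]
Product: (-1)·(1) = -1.

-1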